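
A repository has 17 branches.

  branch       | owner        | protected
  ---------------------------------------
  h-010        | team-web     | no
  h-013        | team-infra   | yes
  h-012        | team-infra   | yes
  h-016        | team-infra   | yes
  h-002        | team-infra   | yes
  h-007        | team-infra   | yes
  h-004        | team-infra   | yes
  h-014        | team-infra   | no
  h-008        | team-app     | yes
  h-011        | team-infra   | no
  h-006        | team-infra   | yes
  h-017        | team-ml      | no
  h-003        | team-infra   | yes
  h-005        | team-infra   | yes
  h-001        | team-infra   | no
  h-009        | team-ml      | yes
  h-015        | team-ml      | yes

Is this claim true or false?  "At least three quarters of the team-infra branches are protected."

True

'At least three quarters of the team-infra branches are protected' holds iff |A ∩ B| / |A| ≥ 3/4.
A (the restrictor) = {h-013, h-012, h-016, h-002, h-007, h-004, h-014, h-011, h-006, h-003, h-005, h-001}, |A| = 12.
A ∩ B = {h-013, h-012, h-016, h-002, h-007, h-004, h-006, h-003, h-005}, so |A ∩ B| = 9.
A ∖ B = {h-014, h-011, h-001}, so |A ∖ B| = 3.
|A ∩ B|/|A| = 9/12, so the statement is true.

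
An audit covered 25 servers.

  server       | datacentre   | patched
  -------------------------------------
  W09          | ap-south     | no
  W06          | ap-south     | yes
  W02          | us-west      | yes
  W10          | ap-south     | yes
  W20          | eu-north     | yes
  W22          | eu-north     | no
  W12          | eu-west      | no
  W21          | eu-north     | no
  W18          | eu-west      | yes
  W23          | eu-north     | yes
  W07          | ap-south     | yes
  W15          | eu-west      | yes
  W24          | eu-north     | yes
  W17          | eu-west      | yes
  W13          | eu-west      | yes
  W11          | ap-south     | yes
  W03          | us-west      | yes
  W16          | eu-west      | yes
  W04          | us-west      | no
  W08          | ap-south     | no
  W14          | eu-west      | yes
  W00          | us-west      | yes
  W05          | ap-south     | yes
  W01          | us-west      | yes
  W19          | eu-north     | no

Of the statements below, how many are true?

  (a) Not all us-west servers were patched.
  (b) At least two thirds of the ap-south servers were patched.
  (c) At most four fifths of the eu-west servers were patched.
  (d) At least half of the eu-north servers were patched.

(a) us-west: |A| = 5, |A ∩ B| = 4; needs A ⊄ B (|A ∖ B| ≥ 1) — true.
(b) ap-south: |A| = 7, |A ∩ B| = 5; needs |A ∩ B| / |A| ≥ 2/3 — true.
(c) eu-west: |A| = 7, |A ∩ B| = 6; needs |A ∩ B| / |A| ≤ 4/5 — false.
(d) eu-north: |A| = 6, |A ∩ B| = 3; needs |A ∩ B| ≥ |A ∖ B| — true.

3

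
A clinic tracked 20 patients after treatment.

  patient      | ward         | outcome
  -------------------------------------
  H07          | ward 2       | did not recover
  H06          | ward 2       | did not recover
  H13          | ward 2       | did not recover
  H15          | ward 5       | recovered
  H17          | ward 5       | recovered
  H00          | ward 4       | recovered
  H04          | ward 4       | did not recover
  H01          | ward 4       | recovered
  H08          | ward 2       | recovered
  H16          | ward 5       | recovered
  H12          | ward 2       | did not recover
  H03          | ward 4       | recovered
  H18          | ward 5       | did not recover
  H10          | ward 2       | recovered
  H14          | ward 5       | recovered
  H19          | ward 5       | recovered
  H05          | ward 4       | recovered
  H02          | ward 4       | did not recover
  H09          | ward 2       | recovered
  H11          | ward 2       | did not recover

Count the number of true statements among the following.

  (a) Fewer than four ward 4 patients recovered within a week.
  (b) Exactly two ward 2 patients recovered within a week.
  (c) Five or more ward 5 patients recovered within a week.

(a) ward 4: |A| = 6, |A ∩ B| = 4; needs |A ∩ B| < 4 — false.
(b) ward 2: |A| = 8, |A ∩ B| = 3; needs |A ∩ B| = 2 — false.
(c) ward 5: |A| = 6, |A ∩ B| = 5; needs |A ∩ B| ≥ 5 — true.

1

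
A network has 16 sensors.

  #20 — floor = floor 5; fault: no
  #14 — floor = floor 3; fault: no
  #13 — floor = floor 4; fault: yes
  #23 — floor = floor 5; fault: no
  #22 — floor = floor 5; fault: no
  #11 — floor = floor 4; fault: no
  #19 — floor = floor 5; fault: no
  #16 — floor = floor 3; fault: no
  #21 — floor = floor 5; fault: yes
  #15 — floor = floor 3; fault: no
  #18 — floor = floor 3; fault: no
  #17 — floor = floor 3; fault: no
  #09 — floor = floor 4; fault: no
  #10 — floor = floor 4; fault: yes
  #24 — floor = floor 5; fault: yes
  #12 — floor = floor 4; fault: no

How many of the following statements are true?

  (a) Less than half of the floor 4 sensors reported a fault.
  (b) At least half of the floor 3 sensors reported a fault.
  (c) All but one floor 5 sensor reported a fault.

1

(a) floor 4: |A| = 5, |A ∩ B| = 2; needs |A ∩ B| < |A ∖ B| — true.
(b) floor 3: |A| = 5, |A ∩ B| = 0; needs |A ∩ B| ≥ |A ∖ B| — false.
(c) floor 5: |A| = 6, |A ∩ B| = 2; needs |A ∖ B| = 1 — false.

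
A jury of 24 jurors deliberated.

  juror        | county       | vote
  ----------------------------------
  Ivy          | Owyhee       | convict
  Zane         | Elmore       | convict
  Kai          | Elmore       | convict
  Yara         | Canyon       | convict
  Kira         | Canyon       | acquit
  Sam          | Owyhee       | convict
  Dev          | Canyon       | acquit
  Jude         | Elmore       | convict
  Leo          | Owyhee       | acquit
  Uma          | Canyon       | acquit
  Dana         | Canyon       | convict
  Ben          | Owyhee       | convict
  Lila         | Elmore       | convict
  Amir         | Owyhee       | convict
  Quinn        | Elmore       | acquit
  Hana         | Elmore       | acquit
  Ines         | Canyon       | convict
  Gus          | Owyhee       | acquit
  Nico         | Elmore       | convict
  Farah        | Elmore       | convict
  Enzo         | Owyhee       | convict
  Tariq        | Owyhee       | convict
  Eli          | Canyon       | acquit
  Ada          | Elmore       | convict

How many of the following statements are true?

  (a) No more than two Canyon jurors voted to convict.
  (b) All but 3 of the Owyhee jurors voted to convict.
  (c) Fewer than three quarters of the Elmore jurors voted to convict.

0

(a) Canyon: |A| = 7, |A ∩ B| = 3; needs |A ∩ B| ≤ 2 — false.
(b) Owyhee: |A| = 8, |A ∩ B| = 6; needs |A ∖ B| = 3 — false.
(c) Elmore: |A| = 9, |A ∩ B| = 7; needs |A ∩ B| / |A| < 3/4 — false.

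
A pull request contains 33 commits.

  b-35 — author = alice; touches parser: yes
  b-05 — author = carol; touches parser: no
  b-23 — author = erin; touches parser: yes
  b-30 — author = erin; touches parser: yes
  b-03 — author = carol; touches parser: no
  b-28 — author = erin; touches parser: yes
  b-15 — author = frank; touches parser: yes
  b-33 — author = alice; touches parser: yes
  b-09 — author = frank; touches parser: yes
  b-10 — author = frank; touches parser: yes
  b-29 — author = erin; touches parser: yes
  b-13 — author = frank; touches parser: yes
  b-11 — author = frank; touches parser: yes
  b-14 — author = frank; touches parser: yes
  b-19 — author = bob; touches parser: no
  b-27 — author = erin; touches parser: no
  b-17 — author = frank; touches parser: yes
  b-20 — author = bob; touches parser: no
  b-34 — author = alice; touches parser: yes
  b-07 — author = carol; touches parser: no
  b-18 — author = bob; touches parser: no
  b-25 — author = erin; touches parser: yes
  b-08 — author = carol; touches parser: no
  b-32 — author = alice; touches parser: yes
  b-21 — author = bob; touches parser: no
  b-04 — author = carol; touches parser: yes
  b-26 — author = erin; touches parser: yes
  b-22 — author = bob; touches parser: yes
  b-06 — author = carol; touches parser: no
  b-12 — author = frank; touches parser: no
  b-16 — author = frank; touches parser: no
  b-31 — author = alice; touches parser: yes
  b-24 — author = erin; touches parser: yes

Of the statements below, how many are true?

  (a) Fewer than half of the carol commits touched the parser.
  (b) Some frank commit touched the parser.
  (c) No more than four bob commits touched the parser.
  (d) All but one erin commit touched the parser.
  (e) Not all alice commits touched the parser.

(a) carol: |A| = 6, |A ∩ B| = 1; needs |A ∩ B| < |A ∖ B| — true.
(b) frank: |A| = 9, |A ∩ B| = 7; needs A ∩ B ≠ ∅ (|A ∩ B| ≥ 1) — true.
(c) bob: |A| = 5, |A ∩ B| = 1; needs |A ∩ B| ≤ 4 — true.
(d) erin: |A| = 8, |A ∩ B| = 7; needs |A ∖ B| = 1 — true.
(e) alice: |A| = 5, |A ∩ B| = 5; needs A ⊄ B (|A ∖ B| ≥ 1) — false.

4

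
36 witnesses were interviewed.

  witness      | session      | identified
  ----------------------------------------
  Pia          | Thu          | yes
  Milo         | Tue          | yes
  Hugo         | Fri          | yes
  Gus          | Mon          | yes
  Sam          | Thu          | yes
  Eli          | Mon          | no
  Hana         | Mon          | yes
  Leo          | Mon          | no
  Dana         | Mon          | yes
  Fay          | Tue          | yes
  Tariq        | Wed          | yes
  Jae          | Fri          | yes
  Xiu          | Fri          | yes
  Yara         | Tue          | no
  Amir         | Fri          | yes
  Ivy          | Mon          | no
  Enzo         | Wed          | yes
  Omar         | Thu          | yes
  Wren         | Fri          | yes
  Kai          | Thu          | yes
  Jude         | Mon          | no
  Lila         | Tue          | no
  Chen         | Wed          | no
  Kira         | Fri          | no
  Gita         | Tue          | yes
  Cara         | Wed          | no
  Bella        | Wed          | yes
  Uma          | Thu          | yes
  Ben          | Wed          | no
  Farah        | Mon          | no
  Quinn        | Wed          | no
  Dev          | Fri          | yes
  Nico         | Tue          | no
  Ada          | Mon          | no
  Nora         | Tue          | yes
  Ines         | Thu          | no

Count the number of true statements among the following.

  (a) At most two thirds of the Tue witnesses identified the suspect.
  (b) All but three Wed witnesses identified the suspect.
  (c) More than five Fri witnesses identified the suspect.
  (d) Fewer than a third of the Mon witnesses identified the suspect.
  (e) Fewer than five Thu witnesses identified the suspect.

2

(a) Tue: |A| = 7, |A ∩ B| = 4; needs |A ∩ B| / |A| ≤ 2/3 — true.
(b) Wed: |A| = 7, |A ∩ B| = 3; needs |A ∖ B| = 3 — false.
(c) Fri: |A| = 7, |A ∩ B| = 6; needs |A ∩ B| > 5 — true.
(d) Mon: |A| = 9, |A ∩ B| = 3; needs |A ∩ B| / |A| < 1/3 — false.
(e) Thu: |A| = 6, |A ∩ B| = 5; needs |A ∩ B| < 5 — false.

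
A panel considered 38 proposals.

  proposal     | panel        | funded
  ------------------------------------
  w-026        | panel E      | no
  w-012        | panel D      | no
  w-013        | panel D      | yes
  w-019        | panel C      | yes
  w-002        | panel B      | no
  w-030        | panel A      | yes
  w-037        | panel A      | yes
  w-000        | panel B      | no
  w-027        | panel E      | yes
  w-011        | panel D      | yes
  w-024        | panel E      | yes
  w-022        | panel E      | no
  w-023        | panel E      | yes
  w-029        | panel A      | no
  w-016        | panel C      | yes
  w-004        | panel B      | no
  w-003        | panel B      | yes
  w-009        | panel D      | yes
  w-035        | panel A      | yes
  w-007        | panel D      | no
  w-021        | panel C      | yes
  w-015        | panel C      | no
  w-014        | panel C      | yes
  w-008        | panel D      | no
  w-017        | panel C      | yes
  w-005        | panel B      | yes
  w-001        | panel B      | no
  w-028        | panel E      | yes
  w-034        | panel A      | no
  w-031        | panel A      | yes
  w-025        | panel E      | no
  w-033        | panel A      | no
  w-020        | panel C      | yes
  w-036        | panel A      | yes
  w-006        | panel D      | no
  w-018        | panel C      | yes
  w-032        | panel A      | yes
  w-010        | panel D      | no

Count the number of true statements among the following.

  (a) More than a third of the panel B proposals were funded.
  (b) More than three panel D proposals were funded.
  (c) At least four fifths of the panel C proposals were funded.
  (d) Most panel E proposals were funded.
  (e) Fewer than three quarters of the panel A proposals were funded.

(a) panel B: |A| = 6, |A ∩ B| = 2; needs |A ∩ B| / |A| > 1/3 — false.
(b) panel D: |A| = 8, |A ∩ B| = 3; needs |A ∩ B| > 3 — false.
(c) panel C: |A| = 8, |A ∩ B| = 7; needs |A ∩ B| / |A| ≥ 4/5 — true.
(d) panel E: |A| = 7, |A ∩ B| = 4; needs |A ∩ B| > |A ∖ B| — true.
(e) panel A: |A| = 9, |A ∩ B| = 6; needs |A ∩ B| / |A| < 3/4 — true.

3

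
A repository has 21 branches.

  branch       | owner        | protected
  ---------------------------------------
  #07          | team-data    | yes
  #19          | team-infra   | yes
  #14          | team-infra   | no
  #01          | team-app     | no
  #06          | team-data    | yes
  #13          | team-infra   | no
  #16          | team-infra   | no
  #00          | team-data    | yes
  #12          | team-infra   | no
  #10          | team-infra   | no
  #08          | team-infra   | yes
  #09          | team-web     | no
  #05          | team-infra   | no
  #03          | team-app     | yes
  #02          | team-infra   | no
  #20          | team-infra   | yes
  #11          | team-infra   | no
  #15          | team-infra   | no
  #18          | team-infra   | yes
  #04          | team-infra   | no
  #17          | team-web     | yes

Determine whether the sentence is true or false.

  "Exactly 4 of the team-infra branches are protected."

True

Truth condition: |A ∩ B| = 4.
A (the restrictor) = {#19, #14, #13, #16, #12, #10, #08, #05, #02, #20, #11, #15, #18, #04}, |A| = 14.
A ∩ B = {#19, #08, #20, #18}, so |A ∩ B| = 4.
|A ∩ B| = 4, so the statement is true.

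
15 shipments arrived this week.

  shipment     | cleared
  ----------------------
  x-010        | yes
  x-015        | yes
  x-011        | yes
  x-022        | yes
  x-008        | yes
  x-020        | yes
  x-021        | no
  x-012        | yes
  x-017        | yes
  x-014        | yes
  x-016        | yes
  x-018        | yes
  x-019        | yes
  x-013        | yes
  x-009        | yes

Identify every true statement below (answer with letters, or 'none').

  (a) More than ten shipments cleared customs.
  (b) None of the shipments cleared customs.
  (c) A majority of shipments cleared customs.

|A| = 15, |A ∩ B| = 14, |A ∖ B| = 1.
(a) |A ∩ B| > 10: holds.
(b) A ∩ B = ∅ (|A ∩ B| = 0): fails.
(c) |A ∩ B| > |A ∖ B|: holds.

(a), (c)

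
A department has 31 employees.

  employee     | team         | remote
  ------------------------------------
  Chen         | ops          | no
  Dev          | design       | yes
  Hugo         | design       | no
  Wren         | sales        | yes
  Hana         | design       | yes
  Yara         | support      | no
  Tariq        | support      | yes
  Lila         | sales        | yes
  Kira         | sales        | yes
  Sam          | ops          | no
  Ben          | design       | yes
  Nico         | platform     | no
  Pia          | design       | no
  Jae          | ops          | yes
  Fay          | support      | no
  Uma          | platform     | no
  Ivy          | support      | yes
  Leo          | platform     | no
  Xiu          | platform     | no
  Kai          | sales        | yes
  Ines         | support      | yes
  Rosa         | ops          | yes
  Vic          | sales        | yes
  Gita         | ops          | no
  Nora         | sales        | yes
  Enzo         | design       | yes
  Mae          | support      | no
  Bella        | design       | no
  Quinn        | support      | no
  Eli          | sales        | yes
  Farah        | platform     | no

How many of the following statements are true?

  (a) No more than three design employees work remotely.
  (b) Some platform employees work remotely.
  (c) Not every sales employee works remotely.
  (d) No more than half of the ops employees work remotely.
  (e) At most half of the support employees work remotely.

2

(a) design: |A| = 7, |A ∩ B| = 4; needs |A ∩ B| ≤ 3 — false.
(b) platform: |A| = 5, |A ∩ B| = 0; needs A ∩ B ≠ ∅ (|A ∩ B| ≥ 1) — false.
(c) sales: |A| = 7, |A ∩ B| = 7; needs A ⊄ B (|A ∖ B| ≥ 1) — false.
(d) ops: |A| = 5, |A ∩ B| = 2; needs |A ∩ B| ≤ |A ∖ B| — true.
(e) support: |A| = 7, |A ∩ B| = 3; needs |A ∩ B| ≤ |A ∖ B| — true.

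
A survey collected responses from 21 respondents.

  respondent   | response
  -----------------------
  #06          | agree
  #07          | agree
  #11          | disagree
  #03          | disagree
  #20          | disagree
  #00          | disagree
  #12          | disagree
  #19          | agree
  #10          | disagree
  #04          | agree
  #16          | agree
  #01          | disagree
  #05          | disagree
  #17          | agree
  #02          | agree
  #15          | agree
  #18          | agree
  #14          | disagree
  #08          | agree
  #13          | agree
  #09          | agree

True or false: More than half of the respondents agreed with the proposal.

'More than half of the respondents agreed with the proposal' holds iff |A ∩ B| > |A ∖ B|.
|A| = 21, |A ∩ B| = 12, |A ∖ B| = 9.
12 > 9, so the statement is true.

True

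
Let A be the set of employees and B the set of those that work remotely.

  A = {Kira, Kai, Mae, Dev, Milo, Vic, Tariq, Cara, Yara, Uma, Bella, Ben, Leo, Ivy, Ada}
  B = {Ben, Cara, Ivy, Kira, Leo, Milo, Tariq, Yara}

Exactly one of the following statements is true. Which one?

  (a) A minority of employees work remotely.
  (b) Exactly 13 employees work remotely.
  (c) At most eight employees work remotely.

|A| = 15, |A ∩ B| = 8, |A ∖ B| = 7.
(a) requires |A ∩ B| < |A ∖ B|: false.
(b) requires |A ∩ B| = 13: false.
(c) requires |A ∩ B| ≤ 8: true.

(c)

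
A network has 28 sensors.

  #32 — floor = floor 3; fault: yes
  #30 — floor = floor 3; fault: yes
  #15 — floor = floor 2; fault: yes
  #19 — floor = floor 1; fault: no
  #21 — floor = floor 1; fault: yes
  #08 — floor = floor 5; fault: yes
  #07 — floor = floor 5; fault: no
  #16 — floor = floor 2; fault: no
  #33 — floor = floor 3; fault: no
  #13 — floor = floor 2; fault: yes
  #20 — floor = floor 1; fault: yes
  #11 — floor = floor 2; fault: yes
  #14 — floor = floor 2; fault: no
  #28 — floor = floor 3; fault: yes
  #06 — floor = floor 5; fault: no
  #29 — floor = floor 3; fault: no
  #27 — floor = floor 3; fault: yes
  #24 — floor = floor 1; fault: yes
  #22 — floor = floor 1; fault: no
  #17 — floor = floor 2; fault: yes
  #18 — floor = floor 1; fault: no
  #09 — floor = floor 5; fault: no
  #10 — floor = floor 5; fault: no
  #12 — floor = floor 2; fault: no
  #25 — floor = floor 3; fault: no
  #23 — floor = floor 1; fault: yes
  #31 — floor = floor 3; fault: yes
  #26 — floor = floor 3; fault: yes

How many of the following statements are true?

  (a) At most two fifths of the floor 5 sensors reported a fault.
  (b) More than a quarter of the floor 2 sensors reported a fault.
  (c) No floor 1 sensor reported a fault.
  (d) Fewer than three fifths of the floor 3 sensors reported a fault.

2

(a) floor 5: |A| = 5, |A ∩ B| = 1; needs |A ∩ B| / |A| ≤ 2/5 — true.
(b) floor 2: |A| = 7, |A ∩ B| = 4; needs |A ∩ B| / |A| > 1/4 — true.
(c) floor 1: |A| = 7, |A ∩ B| = 4; needs A ∩ B = ∅ (|A ∩ B| = 0) — false.
(d) floor 3: |A| = 9, |A ∩ B| = 6; needs |A ∩ B| / |A| < 3/5 — false.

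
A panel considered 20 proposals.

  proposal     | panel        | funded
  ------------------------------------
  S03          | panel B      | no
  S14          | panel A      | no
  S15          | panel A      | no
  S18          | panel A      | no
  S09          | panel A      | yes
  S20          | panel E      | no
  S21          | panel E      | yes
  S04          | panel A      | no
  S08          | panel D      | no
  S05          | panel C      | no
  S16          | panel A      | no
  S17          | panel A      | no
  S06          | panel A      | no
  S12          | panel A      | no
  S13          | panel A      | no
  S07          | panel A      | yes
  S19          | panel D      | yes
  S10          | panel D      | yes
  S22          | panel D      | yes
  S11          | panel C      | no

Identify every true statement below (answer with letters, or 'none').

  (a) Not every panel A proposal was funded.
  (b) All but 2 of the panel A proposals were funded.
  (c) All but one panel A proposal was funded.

|A| = 11, |A ∩ B| = 2, |A ∖ B| = 9.
(a) A ⊄ B (|A ∖ B| ≥ 1): holds.
(b) |A ∖ B| = 2: fails.
(c) |A ∖ B| = 1: fails.

(a)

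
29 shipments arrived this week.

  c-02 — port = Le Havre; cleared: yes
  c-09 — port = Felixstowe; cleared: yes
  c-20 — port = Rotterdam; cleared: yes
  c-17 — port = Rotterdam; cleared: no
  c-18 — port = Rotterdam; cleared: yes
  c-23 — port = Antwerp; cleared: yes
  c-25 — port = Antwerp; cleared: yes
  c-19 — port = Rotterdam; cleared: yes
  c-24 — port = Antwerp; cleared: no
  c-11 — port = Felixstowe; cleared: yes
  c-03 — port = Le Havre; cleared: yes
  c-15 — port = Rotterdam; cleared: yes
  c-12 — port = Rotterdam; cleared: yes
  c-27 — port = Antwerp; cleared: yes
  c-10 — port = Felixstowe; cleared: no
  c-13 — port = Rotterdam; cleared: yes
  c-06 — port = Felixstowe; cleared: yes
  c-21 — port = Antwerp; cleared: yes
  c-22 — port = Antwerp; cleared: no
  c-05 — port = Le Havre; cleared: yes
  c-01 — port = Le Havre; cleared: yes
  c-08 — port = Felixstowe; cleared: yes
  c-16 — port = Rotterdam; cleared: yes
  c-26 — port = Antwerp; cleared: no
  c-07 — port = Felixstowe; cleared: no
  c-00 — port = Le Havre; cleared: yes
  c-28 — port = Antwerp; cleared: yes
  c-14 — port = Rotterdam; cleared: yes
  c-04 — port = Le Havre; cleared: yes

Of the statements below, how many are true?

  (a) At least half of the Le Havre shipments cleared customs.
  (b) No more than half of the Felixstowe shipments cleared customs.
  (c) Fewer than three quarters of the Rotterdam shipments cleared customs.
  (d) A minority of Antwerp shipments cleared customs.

(a) Le Havre: |A| = 6, |A ∩ B| = 6; needs |A ∩ B| ≥ |A ∖ B| — true.
(b) Felixstowe: |A| = 6, |A ∩ B| = 4; needs |A ∩ B| ≤ |A ∖ B| — false.
(c) Rotterdam: |A| = 9, |A ∩ B| = 8; needs |A ∩ B| / |A| < 3/4 — false.
(d) Antwerp: |A| = 8, |A ∩ B| = 5; needs |A ∩ B| < |A ∖ B| — false.

1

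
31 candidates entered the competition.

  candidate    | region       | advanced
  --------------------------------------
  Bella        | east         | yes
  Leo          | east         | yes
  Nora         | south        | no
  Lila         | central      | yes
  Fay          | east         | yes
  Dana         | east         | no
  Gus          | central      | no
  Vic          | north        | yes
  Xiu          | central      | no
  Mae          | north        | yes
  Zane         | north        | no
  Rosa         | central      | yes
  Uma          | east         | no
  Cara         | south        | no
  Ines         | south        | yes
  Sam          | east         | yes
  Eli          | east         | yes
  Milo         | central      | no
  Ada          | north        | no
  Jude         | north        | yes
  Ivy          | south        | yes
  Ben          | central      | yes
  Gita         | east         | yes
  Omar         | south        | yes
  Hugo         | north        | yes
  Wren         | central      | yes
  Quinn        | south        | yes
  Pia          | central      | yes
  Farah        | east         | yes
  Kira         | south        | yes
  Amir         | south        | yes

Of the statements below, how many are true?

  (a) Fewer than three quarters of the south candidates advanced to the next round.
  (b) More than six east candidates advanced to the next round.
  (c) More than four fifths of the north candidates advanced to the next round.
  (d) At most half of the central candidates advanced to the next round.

1

(a) south: |A| = 8, |A ∩ B| = 6; needs |A ∩ B| / |A| < 3/4 — false.
(b) east: |A| = 9, |A ∩ B| = 7; needs |A ∩ B| > 6 — true.
(c) north: |A| = 6, |A ∩ B| = 4; needs |A ∩ B| / |A| > 4/5 — false.
(d) central: |A| = 8, |A ∩ B| = 5; needs |A ∩ B| ≤ |A ∖ B| — false.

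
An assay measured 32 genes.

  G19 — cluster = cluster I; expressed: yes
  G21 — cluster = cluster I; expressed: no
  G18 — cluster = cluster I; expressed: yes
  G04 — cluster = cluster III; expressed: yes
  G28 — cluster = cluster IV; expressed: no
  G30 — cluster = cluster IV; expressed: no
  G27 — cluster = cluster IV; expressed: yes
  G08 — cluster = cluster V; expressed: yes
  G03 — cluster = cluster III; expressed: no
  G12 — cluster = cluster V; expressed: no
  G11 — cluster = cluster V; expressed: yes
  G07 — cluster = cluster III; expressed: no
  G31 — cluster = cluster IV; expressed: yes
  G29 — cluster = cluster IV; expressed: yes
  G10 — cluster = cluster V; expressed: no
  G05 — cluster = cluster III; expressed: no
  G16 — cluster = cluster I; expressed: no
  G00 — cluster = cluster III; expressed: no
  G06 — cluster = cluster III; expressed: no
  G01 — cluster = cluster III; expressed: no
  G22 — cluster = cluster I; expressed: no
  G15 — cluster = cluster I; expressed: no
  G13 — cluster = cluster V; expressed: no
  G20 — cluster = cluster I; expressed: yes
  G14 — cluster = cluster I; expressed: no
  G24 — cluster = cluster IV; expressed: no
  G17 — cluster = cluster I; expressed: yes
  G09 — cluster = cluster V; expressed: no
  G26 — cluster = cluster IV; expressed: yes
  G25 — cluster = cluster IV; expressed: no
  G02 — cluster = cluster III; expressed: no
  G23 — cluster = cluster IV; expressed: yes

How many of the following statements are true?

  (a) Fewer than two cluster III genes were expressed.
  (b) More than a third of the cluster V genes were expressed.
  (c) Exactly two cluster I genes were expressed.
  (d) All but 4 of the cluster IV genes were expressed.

(a) cluster III: |A| = 8, |A ∩ B| = 1; needs |A ∩ B| < 2 — true.
(b) cluster V: |A| = 6, |A ∩ B| = 2; needs |A ∩ B| / |A| > 1/3 — false.
(c) cluster I: |A| = 9, |A ∩ B| = 4; needs |A ∩ B| = 2 — false.
(d) cluster IV: |A| = 9, |A ∩ B| = 5; needs |A ∖ B| = 4 — true.

2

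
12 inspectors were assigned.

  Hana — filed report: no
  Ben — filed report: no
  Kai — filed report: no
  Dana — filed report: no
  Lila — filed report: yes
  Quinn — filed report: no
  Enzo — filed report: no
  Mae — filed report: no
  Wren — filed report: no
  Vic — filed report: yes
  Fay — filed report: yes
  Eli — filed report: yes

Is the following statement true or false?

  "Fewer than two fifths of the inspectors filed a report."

True

Truth condition: |A ∩ B| / |A| < 2/5.
A (the restrictor) = {Hana, Ben, Kai, Dana, Lila, Quinn, Enzo, Mae, Wren, Vic, Fay, Eli}, |A| = 12.
A ∩ B = {Lila, Vic, Fay, Eli}, so |A ∩ B| = 4.
A ∖ B = {Hana, Ben, Kai, Dana, Quinn, Enzo, Mae, Wren}, so |A ∖ B| = 8.
|A ∩ B|/|A| = 4/12, so the statement is true.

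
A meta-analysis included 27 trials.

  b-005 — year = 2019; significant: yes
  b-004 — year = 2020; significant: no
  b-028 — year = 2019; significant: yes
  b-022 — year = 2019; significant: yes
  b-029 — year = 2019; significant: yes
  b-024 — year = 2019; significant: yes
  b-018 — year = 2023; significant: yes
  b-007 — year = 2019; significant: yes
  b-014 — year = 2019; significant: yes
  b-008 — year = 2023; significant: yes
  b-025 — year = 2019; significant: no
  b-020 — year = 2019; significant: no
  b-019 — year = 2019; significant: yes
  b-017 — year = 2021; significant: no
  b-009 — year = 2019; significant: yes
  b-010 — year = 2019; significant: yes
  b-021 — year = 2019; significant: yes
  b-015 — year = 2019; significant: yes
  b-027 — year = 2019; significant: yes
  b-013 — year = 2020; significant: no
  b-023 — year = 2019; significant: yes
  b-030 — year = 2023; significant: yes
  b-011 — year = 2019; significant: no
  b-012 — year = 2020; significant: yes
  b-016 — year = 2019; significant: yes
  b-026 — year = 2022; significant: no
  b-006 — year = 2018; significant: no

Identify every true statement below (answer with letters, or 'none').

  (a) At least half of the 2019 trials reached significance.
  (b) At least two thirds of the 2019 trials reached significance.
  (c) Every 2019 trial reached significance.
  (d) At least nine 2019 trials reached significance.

|A| = 18, |A ∩ B| = 15, |A ∖ B| = 3.
(a) |A ∩ B| ≥ |A ∖ B|: holds.
(b) |A ∩ B| / |A| ≥ 2/3: holds.
(c) A ⊆ B, i.e. every element of A is in B (|A ∖ B| = 0): fails.
(d) |A ∩ B| ≥ 9: holds.

(a), (b), (d)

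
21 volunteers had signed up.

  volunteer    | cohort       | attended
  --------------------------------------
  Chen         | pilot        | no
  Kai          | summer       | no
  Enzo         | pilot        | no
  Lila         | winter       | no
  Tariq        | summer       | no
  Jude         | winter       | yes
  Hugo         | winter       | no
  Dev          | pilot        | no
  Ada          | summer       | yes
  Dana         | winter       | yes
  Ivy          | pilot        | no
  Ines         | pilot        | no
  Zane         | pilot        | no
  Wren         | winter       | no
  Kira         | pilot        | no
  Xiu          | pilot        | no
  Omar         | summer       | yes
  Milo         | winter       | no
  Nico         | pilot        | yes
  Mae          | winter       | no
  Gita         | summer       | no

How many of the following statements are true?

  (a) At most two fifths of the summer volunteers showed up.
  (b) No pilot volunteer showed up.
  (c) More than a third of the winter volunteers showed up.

(a) summer: |A| = 5, |A ∩ B| = 2; needs |A ∩ B| / |A| ≤ 2/5 — true.
(b) pilot: |A| = 9, |A ∩ B| = 1; needs A ∩ B = ∅ (|A ∩ B| = 0) — false.
(c) winter: |A| = 7, |A ∩ B| = 2; needs |A ∩ B| / |A| > 1/3 — false.

1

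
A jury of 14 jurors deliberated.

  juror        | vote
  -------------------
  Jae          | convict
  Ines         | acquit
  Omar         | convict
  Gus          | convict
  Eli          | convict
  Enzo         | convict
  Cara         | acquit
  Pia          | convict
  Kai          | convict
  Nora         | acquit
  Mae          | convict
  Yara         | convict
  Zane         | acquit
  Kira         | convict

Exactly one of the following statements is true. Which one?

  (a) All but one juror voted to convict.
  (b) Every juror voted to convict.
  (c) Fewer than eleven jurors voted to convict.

|A| = 14, |A ∩ B| = 10, |A ∖ B| = 4.
(a) requires |A ∖ B| = 1: false.
(b) requires A ⊆ B, i.e. every element of A is in B (|A ∖ B| = 0): false.
(c) requires |A ∩ B| < 11: true.

(c)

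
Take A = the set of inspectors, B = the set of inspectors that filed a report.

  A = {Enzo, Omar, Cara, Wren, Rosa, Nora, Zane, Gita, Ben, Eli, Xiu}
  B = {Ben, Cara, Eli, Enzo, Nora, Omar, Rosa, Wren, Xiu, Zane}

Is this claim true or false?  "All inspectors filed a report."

'All inspectors filed a report' holds iff A ⊆ B, i.e. every element of A is in B (|A ∖ B| = 0).
A (the restrictor) = {Enzo, Omar, Cara, Wren, Rosa, Nora, Zane, Gita, Ben, Eli, Xiu}, |A| = 11.
A ∖ B = {Gita}, so |A ∖ B| = 1.
So the statement is false.

False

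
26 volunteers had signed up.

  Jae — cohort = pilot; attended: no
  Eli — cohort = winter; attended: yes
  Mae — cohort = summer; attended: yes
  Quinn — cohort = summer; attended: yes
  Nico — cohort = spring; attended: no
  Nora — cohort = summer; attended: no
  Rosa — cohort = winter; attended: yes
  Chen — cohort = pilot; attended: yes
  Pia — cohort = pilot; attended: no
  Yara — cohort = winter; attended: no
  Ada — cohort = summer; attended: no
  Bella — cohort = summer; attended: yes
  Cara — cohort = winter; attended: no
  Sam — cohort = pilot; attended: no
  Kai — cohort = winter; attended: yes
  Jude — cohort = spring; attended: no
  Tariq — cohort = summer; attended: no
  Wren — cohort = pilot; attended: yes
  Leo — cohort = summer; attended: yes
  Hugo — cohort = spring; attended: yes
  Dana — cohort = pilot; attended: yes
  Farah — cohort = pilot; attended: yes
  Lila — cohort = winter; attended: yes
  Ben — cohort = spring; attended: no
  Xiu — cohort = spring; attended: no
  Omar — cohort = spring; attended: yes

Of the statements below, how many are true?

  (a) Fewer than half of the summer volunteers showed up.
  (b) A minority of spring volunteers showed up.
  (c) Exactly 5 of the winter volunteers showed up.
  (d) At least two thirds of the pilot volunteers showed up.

1

(a) summer: |A| = 7, |A ∩ B| = 4; needs |A ∩ B| < |A ∖ B| — false.
(b) spring: |A| = 6, |A ∩ B| = 2; needs |A ∩ B| < |A ∖ B| — true.
(c) winter: |A| = 6, |A ∩ B| = 4; needs |A ∩ B| = 5 — false.
(d) pilot: |A| = 7, |A ∩ B| = 4; needs |A ∩ B| / |A| ≥ 2/3 — false.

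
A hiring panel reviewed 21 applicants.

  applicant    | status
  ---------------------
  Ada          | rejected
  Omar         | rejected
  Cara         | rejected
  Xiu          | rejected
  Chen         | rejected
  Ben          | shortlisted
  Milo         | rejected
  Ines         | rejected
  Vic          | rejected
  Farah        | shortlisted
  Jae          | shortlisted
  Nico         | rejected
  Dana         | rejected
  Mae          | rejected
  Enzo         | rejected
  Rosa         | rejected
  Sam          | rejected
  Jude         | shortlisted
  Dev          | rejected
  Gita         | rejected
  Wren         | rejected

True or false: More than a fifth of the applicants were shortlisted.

'More than a fifth of the applicants were shortlisted' holds iff |A ∩ B| / |A| > 1/5.
|A| = 21, |A ∩ B| = 4, |A ∖ B| = 17.
|A ∩ B|/|A| = 4/21, so the statement is false.

False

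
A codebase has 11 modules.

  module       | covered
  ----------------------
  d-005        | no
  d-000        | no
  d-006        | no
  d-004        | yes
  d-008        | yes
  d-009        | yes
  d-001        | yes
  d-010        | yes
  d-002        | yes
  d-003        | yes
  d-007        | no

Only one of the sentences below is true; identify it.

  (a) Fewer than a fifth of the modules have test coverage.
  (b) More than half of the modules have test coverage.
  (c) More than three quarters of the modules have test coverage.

|A| = 11, |A ∩ B| = 7, |A ∖ B| = 4.
(a) requires |A ∩ B| / |A| < 1/5: false.
(b) requires |A ∩ B| > |A ∖ B|: true.
(c) requires |A ∩ B| / |A| > 3/4: false.

(b)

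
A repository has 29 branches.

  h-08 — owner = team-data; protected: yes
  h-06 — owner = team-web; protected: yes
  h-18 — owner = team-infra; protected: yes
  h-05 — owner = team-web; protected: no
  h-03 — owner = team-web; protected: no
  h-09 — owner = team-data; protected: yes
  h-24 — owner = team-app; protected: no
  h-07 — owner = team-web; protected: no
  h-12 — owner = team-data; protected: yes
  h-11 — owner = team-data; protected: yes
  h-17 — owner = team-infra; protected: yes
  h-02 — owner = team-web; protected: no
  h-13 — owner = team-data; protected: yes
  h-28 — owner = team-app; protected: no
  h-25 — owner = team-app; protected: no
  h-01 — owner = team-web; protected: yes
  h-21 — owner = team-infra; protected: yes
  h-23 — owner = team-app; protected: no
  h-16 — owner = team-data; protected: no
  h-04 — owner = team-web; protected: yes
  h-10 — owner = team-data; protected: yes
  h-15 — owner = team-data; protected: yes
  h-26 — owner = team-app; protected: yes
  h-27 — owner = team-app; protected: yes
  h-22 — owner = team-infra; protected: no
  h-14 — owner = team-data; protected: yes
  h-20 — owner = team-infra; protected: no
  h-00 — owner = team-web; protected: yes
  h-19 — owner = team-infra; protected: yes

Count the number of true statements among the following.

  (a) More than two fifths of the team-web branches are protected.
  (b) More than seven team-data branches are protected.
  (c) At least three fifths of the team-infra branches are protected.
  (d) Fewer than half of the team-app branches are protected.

(a) team-web: |A| = 8, |A ∩ B| = 4; needs |A ∩ B| / |A| > 2/5 — true.
(b) team-data: |A| = 9, |A ∩ B| = 8; needs |A ∩ B| > 7 — true.
(c) team-infra: |A| = 6, |A ∩ B| = 4; needs |A ∩ B| / |A| ≥ 3/5 — true.
(d) team-app: |A| = 6, |A ∩ B| = 2; needs |A ∩ B| < |A ∖ B| — true.

4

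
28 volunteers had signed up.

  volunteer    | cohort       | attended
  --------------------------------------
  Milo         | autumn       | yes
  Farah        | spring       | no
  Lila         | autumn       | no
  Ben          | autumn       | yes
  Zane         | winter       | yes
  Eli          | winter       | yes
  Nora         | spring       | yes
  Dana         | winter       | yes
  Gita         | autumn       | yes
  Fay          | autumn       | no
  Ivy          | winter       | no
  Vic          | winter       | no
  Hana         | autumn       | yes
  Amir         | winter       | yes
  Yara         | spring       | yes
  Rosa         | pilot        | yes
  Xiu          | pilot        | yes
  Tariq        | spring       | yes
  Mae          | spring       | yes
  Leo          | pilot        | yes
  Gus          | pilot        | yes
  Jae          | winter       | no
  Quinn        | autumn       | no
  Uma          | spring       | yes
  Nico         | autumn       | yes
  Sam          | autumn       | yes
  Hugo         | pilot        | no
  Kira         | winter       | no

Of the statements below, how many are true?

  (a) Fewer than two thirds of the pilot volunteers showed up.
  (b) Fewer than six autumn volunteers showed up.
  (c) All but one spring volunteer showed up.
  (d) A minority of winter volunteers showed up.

(a) pilot: |A| = 5, |A ∩ B| = 4; needs |A ∩ B| / |A| < 2/3 — false.
(b) autumn: |A| = 9, |A ∩ B| = 6; needs |A ∩ B| < 6 — false.
(c) spring: |A| = 6, |A ∩ B| = 5; needs |A ∖ B| = 1 — true.
(d) winter: |A| = 8, |A ∩ B| = 4; needs |A ∩ B| < |A ∖ B| — false.

1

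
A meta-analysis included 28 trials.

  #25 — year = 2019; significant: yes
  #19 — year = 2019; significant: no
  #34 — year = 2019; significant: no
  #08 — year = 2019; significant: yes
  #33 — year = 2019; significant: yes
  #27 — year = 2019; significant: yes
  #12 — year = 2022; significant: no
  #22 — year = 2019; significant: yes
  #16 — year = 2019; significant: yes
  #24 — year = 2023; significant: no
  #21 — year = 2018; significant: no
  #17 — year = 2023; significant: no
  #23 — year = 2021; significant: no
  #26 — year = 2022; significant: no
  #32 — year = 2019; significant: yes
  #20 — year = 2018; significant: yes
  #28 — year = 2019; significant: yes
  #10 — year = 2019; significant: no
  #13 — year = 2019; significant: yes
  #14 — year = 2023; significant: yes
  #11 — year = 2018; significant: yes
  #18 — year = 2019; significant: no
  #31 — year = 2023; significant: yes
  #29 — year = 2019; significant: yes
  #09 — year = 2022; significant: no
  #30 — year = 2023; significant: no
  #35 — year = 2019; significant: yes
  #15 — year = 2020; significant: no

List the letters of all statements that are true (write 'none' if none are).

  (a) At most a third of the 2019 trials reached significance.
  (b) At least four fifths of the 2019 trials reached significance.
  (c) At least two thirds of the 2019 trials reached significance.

|A| = 15, |A ∩ B| = 11, |A ∖ B| = 4.
(a) |A ∩ B| / |A| ≤ 1/3: fails.
(b) |A ∩ B| / |A| ≥ 4/5: fails.
(c) |A ∩ B| / |A| ≥ 2/3: holds.

(c)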